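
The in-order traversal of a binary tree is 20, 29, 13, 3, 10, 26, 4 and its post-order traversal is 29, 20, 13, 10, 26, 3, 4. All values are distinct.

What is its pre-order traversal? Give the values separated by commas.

4, 3, 13, 20, 29, 26, 10

The last element of post-order is the root; it splits in-order into left and right subtrees.
Root 4: left subtree has 6 nodes {20, 29, 13, 3, 10, 26}, right has 0 { }.
  Root 3: left subtree has 3 nodes {20, 29, 13}, right has 2 {10, 26}.
    Root 13: left subtree has 2 nodes {20, 29}, right has 0 { }.
      Root 20: left subtree has 0 nodes { }, right has 1 {29}.
    Root 26: left subtree has 1 node {10}, right has 0 { }.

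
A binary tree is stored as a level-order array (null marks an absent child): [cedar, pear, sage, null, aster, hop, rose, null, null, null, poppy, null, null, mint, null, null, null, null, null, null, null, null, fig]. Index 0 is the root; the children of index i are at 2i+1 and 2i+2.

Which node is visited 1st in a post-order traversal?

fig

Post-order visits the left subtree, then the right subtree, then the node.
At cedar: go left to pear.
  At pear: no left child.
  At pear: go right to aster.
    At aster: no left child.
    At aster: go right to poppy.
      At poppy: no left child.
      At poppy: go right to fig.
        fig is a leaf — visit fig.
      Visit poppy.
    Visit aster.
  Visit pear.
At cedar: go right to sage.
  At sage: go left to hop.
    hop is a leaf — visit hop.
  At sage: go right to rose.
    At rose: go left to mint.
      mint is a leaf — visit mint.
    At rose: no right child.
    Visit rose.
  Visit sage.
Visit cedar.
Full post-order sequence: fig, poppy, aster, pear, hop, mint, rose, sage, cedar.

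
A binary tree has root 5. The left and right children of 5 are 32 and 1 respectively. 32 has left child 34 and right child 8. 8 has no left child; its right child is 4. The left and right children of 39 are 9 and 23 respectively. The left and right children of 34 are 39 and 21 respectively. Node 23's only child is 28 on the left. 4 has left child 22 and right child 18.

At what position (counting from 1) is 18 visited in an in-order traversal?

In-order visits the left subtree, then the node, then the right subtree.
At 5: go left to 32.
  At 32: go left to 34.
    At 34: go left to 39.
      At 39: go left to 9.
        9 is a leaf — visit 9.
      Visit 39.
      At 39: go right to 23.
        At 23: go left to 28.
          28 is a leaf — visit 28.
        Visit 23.
        At 23: no right child.
    Visit 34.
    At 34: go right to 21.
      21 is a leaf — visit 21.
  Visit 32.
  At 32: go right to 8.
    At 8: no left child.
    Visit 8.
    At 8: go right to 4.
      At 4: go left to 22.
        22 is a leaf — visit 22.
      Visit 4.
      At 4: go right to 18.
        18 is a leaf — visit 18.
Visit 5.
At 5: go right to 1.
  1 is a leaf — visit 1.
Full in-order sequence: 9, 39, 28, 23, 34, 21, 32, 8, 22, 4, 18, 5, 1.

11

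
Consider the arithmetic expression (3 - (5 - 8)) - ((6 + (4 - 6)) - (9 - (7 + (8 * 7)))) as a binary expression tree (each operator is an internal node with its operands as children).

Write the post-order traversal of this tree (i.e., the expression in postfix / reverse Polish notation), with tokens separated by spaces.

Post-order on an expression tree gives postfix notation: for each operator, emit left operand, right operand, then the operator.

3 5 8 - - 6 4 6 - + 9 7 8 7 * + - - -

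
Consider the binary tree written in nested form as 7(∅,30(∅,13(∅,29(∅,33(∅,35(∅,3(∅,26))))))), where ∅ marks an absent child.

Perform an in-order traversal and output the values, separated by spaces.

7 30 13 29 33 35 3 26

In-order visits the left subtree, then the node, then the right subtree.
At 7: no left child.
Visit 7.
At 7: go right to 30.
  At 30: no left child.
  Visit 30.
  At 30: go right to 13.
    At 13: no left child.
    Visit 13.
    At 13: go right to 29.
      At 29: no left child.
      Visit 29.
      At 29: go right to 33.
        At 33: no left child.
        Visit 33.
        At 33: go right to 35.
          At 35: no left child.
          Visit 35.
          At 35: go right to 3.
            At 3: no left child.
            Visit 3.
            At 3: go right to 26.
              26 is a leaf — visit 26.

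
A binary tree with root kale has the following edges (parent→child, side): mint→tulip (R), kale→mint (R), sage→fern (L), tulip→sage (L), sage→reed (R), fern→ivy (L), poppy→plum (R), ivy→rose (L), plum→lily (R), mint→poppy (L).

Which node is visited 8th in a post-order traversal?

Post-order visits the left subtree, then the right subtree, then the node.
At kale: no left child.
At kale: go right to mint.
  At mint: go left to poppy.
    At poppy: no left child.
    At poppy: go right to plum.
      At plum: no left child.
      At plum: go right to lily.
        lily is a leaf — visit lily.
      Visit plum.
    Visit poppy.
  At mint: go right to tulip.
    At tulip: go left to sage.
      At sage: go left to fern.
        At fern: go left to ivy.
          At ivy: go left to rose.
            rose is a leaf — visit rose.
          At ivy: no right child.
          Visit ivy.
        At fern: no right child.
        Visit fern.
      At sage: go right to reed.
        reed is a leaf — visit reed.
      Visit sage.
    At tulip: no right child.
    Visit tulip.
  Visit mint.
Visit kale.
Full post-order sequence: lily, plum, poppy, rose, ivy, fern, reed, sage, tulip, mint, kale.

sage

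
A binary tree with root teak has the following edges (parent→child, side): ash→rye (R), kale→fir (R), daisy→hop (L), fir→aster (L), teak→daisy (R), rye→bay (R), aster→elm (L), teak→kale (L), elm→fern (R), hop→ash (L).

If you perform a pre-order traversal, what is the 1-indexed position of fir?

3

Pre-order visits the node, then its left subtree, then its right subtree.
Visit teak.
At teak: go left to kale.
  Visit kale.
  At kale: no left child.
  At kale: go right to fir.
    Visit fir.
    At fir: go left to aster.
      Visit aster.
      At aster: go left to elm.
        Visit elm.
        At elm: no left child.
        At elm: go right to fern.
          fern is a leaf — visit fern.
      At aster: no right child.
    At fir: no right child.
At teak: go right to daisy.
  Visit daisy.
  At daisy: go left to hop.
    Visit hop.
    At hop: go left to ash.
      Visit ash.
      At ash: no left child.
      At ash: go right to rye.
        Visit rye.
        At rye: no left child.
        At rye: go right to bay.
          bay is a leaf — visit bay.
    At hop: no right child.
  At daisy: no right child.
Full pre-order sequence: teak, kale, fir, aster, elm, fern, daisy, hop, ash, rye, bay.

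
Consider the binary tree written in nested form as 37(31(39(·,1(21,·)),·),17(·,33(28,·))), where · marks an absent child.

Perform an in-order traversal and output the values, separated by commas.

39, 21, 1, 31, 37, 17, 28, 33

In-order visits the left subtree, then the node, then the right subtree.
At 37: go left to 31.
  At 31: go left to 39.
    At 39: no left child.
    Visit 39.
    At 39: go right to 1.
      At 1: go left to 21.
        21 is a leaf — visit 21.
      Visit 1.
      At 1: no right child.
  Visit 31.
  At 31: no right child.
Visit 37.
At 37: go right to 17.
  At 17: no left child.
  Visit 17.
  At 17: go right to 33.
    At 33: go left to 28.
      28 is a leaf — visit 28.
    Visit 33.
    At 33: no right child.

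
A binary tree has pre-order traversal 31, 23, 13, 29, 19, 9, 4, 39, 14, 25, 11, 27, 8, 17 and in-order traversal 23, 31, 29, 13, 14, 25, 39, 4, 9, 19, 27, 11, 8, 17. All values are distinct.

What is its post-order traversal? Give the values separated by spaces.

23 29 25 14 39 4 9 27 17 8 11 19 13 31

The first element of pre-order is the root; it splits in-order into left and right subtrees.
Root 31: left subtree has 1 node {23}, right has 12 {29, 13, 14, 25, 39, 4, 9, 19, 27, 11, 8, 17}.
  Root 13: left subtree has 1 node {29}, right has 10 {14, 25, 39, 4, 9, 19, 27, 11, 8, 17}.
    Root 19: left subtree has 5 nodes {14, 25, 39, 4, 9}, right has 4 {27, 11, 8, 17}.
      Root 9: left subtree has 4 nodes {14, 25, 39, 4}, right has 0 { }.
        Root 4: left subtree has 3 nodes {14, 25, 39}, right has 0 { }.
          Root 39: left subtree has 2 nodes {14, 25}, right has 0 { }.
            Root 14: left subtree has 0 nodes { }, right has 1 {25}.
      Root 11: left subtree has 1 node {27}, right has 2 {8, 17}.
        Root 8: left subtree has 0 nodes { }, right has 1 {17}.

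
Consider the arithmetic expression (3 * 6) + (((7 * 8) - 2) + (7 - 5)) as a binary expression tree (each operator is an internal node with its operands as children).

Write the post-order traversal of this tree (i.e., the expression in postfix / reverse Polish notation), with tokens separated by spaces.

Post-order on an expression tree gives postfix notation: for each operator, emit left operand, right operand, then the operator.

3 6 * 7 8 * 2 - 7 5 - + +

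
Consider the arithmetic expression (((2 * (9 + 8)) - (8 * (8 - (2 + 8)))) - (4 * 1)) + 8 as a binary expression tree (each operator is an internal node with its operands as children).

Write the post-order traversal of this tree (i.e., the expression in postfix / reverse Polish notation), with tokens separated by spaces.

2 9 8 + * 8 8 2 8 + - * - 4 1 * - 8 +

Post-order on an expression tree gives postfix notation: for each operator, emit left operand, right operand, then the operator.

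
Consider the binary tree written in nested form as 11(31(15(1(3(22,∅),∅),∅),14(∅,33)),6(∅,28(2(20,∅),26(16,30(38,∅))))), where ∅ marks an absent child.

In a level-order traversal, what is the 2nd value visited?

Level-order visits nodes level by level from the root, left to right within each level.
Level 0: 11
Level 1: 31, 6
Level 2: 15, 14, 28
Level 3: 1, 33, 2, 26
Level 4: 3, 20, 16, 30
Level 5: 22, 38
Full level-order sequence: 11, 31, 6, 15, 14, 28, 1, 33, 2, 26, 3, 20, 16, 30, 22, 38.

31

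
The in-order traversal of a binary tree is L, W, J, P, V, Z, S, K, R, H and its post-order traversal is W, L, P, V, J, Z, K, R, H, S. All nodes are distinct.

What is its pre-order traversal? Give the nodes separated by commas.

The last element of post-order is the root; it splits in-order into left and right subtrees.
Root S: left subtree has 6 nodes {L, W, J, P, V, Z}, right has 3 {K, R, H}.
  Root Z: left subtree has 5 nodes {L, W, J, P, V}, right has 0 { }.
    Root J: left subtree has 2 nodes {L, W}, right has 2 {P, V}.
      Root L: left subtree has 0 nodes { }, right has 1 {W}.
      Root V: left subtree has 1 node {P}, right has 0 { }.
  Root H: left subtree has 2 nodes {K, R}, right has 0 { }.
    Root R: left subtree has 1 node {K}, right has 0 { }.

S, Z, J, L, W, V, P, H, R, K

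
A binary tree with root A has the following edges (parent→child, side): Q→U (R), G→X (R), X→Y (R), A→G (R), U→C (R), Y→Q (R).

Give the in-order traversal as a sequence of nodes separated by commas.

A, G, X, Y, Q, U, C

In-order visits the left subtree, then the node, then the right subtree.
At A: no left child.
Visit A.
At A: go right to G.
  At G: no left child.
  Visit G.
  At G: go right to X.
    At X: no left child.
    Visit X.
    At X: go right to Y.
      At Y: no left child.
      Visit Y.
      At Y: go right to Q.
        At Q: no left child.
        Visit Q.
        At Q: go right to U.
          At U: no left child.
          Visit U.
          At U: go right to C.
            C is a leaf — visit C.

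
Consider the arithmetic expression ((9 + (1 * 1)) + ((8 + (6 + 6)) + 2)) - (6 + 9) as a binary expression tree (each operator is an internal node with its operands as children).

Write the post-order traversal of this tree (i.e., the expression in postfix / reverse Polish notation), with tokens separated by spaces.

9 1 1 * + 8 6 6 + + 2 + + 6 9 + -

Post-order on an expression tree gives postfix notation: for each operator, emit left operand, right operand, then the operator.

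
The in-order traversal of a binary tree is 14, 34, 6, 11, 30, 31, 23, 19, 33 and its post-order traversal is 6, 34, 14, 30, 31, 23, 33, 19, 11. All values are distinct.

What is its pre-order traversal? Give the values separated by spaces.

The last element of post-order is the root; it splits in-order into left and right subtrees.
Root 11: left subtree has 3 nodes {14, 34, 6}, right has 5 {30, 31, 23, 19, 33}.
  Root 14: left subtree has 0 nodes { }, right has 2 {34, 6}.
    Root 34: left subtree has 0 nodes { }, right has 1 {6}.
  Root 19: left subtree has 3 nodes {30, 31, 23}, right has 1 {33}.
    Root 23: left subtree has 2 nodes {30, 31}, right has 0 { }.
      Root 31: left subtree has 1 node {30}, right has 0 { }.

11 14 34 6 19 23 31 30 33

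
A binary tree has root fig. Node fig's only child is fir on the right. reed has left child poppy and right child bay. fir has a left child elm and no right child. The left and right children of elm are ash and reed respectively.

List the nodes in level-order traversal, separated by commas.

Level-order visits nodes level by level from the root, left to right within each level.
Level 0: fig
Level 1: fir
Level 2: elm
Level 3: ash, reed
Level 4: poppy, bay

fig, fir, elm, ash, reed, poppy, bay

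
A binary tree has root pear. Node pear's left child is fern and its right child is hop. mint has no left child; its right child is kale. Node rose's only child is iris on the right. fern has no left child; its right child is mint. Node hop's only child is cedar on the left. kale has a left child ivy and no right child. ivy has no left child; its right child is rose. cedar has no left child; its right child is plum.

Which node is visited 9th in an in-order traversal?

plum

In-order visits the left subtree, then the node, then the right subtree.
At pear: go left to fern.
  At fern: no left child.
  Visit fern.
  At fern: go right to mint.
    At mint: no left child.
    Visit mint.
    At mint: go right to kale.
      At kale: go left to ivy.
        At ivy: no left child.
        Visit ivy.
        At ivy: go right to rose.
          At rose: no left child.
          Visit rose.
          At rose: go right to iris.
            iris is a leaf — visit iris.
      Visit kale.
      At kale: no right child.
Visit pear.
At pear: go right to hop.
  At hop: go left to cedar.
    At cedar: no left child.
    Visit cedar.
    At cedar: go right to plum.
      plum is a leaf — visit plum.
  Visit hop.
  At hop: no right child.
Full in-order sequence: fern, mint, ivy, rose, iris, kale, pear, cedar, plum, hop.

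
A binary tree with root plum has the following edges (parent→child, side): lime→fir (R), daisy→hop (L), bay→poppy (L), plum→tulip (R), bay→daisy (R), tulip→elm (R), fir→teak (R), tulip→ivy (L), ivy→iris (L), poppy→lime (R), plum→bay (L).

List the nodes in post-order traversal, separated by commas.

teak, fir, lime, poppy, hop, daisy, bay, iris, ivy, elm, tulip, plum

Post-order visits the left subtree, then the right subtree, then the node.
At plum: go left to bay.
  At bay: go left to poppy.
    At poppy: no left child.
    At poppy: go right to lime.
      At lime: no left child.
      At lime: go right to fir.
        At fir: no left child.
        At fir: go right to teak.
          teak is a leaf — visit teak.
        Visit fir.
      Visit lime.
    Visit poppy.
  At bay: go right to daisy.
    At daisy: go left to hop.
      hop is a leaf — visit hop.
    At daisy: no right child.
    Visit daisy.
  Visit bay.
At plum: go right to tulip.
  At tulip: go left to ivy.
    At ivy: go left to iris.
      iris is a leaf — visit iris.
    At ivy: no right child.
    Visit ivy.
  At tulip: go right to elm.
    elm is a leaf — visit elm.
  Visit tulip.
Visit plum.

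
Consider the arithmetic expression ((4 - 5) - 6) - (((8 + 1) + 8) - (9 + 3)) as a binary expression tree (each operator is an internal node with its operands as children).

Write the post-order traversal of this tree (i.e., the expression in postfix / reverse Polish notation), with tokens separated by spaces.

4 5 - 6 - 8 1 + 8 + 9 3 + - -

Post-order on an expression tree gives postfix notation: for each operator, emit left operand, right operand, then the operator.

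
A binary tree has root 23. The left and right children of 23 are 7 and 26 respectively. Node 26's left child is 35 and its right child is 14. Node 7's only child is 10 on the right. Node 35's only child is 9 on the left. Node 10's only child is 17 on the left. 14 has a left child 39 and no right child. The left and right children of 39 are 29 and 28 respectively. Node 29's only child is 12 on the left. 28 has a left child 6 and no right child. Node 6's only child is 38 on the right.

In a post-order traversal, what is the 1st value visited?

Post-order visits the left subtree, then the right subtree, then the node.
At 23: go left to 7.
  At 7: no left child.
  At 7: go right to 10.
    At 10: go left to 17.
      17 is a leaf — visit 17.
    At 10: no right child.
    Visit 10.
  Visit 7.
At 23: go right to 26.
  At 26: go left to 35.
    At 35: go left to 9.
      9 is a leaf — visit 9.
    At 35: no right child.
    Visit 35.
  At 26: go right to 14.
    At 14: go left to 39.
      At 39: go left to 29.
        At 29: go left to 12.
          12 is a leaf — visit 12.
        At 29: no right child.
        Visit 29.
      At 39: go right to 28.
        At 28: go left to 6.
          At 6: no left child.
          At 6: go right to 38.
            38 is a leaf — visit 38.
          Visit 6.
        At 28: no right child.
        Visit 28.
      Visit 39.
    At 14: no right child.
    Visit 14.
  Visit 26.
Visit 23.
Full post-order sequence: 17, 10, 7, 9, 35, 12, 29, 38, 6, 28, 39, 14, 26, 23.

17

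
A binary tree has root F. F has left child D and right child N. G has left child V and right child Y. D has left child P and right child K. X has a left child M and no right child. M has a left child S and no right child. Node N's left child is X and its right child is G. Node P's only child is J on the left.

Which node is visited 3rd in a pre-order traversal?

P

Pre-order visits the node, then its left subtree, then its right subtree.
Visit F.
At F: go left to D.
  Visit D.
  At D: go left to P.
    Visit P.
    At P: go left to J.
      J is a leaf — visit J.
    At P: no right child.
  At D: go right to K.
    K is a leaf — visit K.
At F: go right to N.
  Visit N.
  At N: go left to X.
    Visit X.
    At X: go left to M.
      Visit M.
      At M: go left to S.
        S is a leaf — visit S.
      At M: no right child.
    At X: no right child.
  At N: go right to G.
    Visit G.
    At G: go left to V.
      V is a leaf — visit V.
    At G: go right to Y.
      Y is a leaf — visit Y.
Full pre-order sequence: F, D, P, J, K, N, X, M, S, G, V, Y.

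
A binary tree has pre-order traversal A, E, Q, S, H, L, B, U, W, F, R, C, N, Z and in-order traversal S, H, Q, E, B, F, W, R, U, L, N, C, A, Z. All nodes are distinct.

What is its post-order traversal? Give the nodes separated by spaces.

The first element of pre-order is the root; it splits in-order into left and right subtrees.
Root A: left subtree has 12 nodes {S, H, Q, E, B, F, W, R, U, L, N, C}, right has 1 {Z}.
  Root E: left subtree has 3 nodes {S, H, Q}, right has 8 {B, F, W, R, U, L, N, C}.
    Root Q: left subtree has 2 nodes {S, H}, right has 0 { }.
      Root S: left subtree has 0 nodes { }, right has 1 {H}.
    Root L: left subtree has 5 nodes {B, F, W, R, U}, right has 2 {N, C}.
      Root B: left subtree has 0 nodes { }, right has 4 {F, W, R, U}.
        Root U: left subtree has 3 nodes {F, W, R}, right has 0 { }.
          Root W: left subtree has 1 node {F}, right has 1 {R}.
      Root C: left subtree has 1 node {N}, right has 0 { }.

H S Q F R W U B N C L E Z A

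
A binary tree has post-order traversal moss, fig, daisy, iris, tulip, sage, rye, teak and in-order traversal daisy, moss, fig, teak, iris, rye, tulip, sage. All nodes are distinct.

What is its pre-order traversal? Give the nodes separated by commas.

teak, daisy, fig, moss, rye, iris, sage, tulip

The last element of post-order is the root; it splits in-order into left and right subtrees.
Root teak: left subtree has 3 nodes {daisy, moss, fig}, right has 4 {iris, rye, tulip, sage}.
  Root daisy: left subtree has 0 nodes { }, right has 2 {moss, fig}.
    Root fig: left subtree has 1 node {moss}, right has 0 { }.
  Root rye: left subtree has 1 node {iris}, right has 2 {tulip, sage}.
    Root sage: left subtree has 1 node {tulip}, right has 0 { }.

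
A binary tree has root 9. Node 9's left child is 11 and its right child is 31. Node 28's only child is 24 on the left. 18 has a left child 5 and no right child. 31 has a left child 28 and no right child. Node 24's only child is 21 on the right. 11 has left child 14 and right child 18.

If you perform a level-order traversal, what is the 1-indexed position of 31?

Level-order visits nodes level by level from the root, left to right within each level.
Level 0: 9
Level 1: 11, 31
Level 2: 14, 18, 28
Level 3: 5, 24
Level 4: 21
Full level-order sequence: 9, 11, 31, 14, 18, 28, 5, 24, 21.

3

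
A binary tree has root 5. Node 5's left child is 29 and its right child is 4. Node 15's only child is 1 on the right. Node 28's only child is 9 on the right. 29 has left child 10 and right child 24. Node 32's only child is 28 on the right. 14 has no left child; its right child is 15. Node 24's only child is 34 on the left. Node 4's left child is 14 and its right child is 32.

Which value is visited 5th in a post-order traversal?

Post-order visits the left subtree, then the right subtree, then the node.
At 5: go left to 29.
  At 29: go left to 10.
    10 is a leaf — visit 10.
  At 29: go right to 24.
    At 24: go left to 34.
      34 is a leaf — visit 34.
    At 24: no right child.
    Visit 24.
  Visit 29.
At 5: go right to 4.
  At 4: go left to 14.
    At 14: no left child.
    At 14: go right to 15.
      At 15: no left child.
      At 15: go right to 1.
        1 is a leaf — visit 1.
      Visit 15.
    Visit 14.
  At 4: go right to 32.
    At 32: no left child.
    At 32: go right to 28.
      At 28: no left child.
      At 28: go right to 9.
        9 is a leaf — visit 9.
      Visit 28.
    Visit 32.
  Visit 4.
Visit 5.
Full post-order sequence: 10, 34, 24, 29, 1, 15, 14, 9, 28, 32, 4, 5.

1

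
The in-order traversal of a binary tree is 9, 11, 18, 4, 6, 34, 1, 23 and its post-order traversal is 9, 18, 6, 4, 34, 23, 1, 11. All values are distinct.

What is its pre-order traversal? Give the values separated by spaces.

The last element of post-order is the root; it splits in-order into left and right subtrees.
Root 11: left subtree has 1 node {9}, right has 6 {18, 4, 6, 34, 1, 23}.
  Root 1: left subtree has 4 nodes {18, 4, 6, 34}, right has 1 {23}.
    Root 34: left subtree has 3 nodes {18, 4, 6}, right has 0 { }.
      Root 4: left subtree has 1 node {18}, right has 1 {6}.

11 9 1 34 4 18 6 23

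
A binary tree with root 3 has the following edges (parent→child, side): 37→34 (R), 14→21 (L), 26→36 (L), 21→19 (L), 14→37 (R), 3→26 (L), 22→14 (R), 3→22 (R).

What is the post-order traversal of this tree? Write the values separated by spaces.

36 26 19 21 34 37 14 22 3

Post-order visits the left subtree, then the right subtree, then the node.
At 3: go left to 26.
  At 26: go left to 36.
    36 is a leaf — visit 36.
  At 26: no right child.
  Visit 26.
At 3: go right to 22.
  At 22: no left child.
  At 22: go right to 14.
    At 14: go left to 21.
      At 21: go left to 19.
        19 is a leaf — visit 19.
      At 21: no right child.
      Visit 21.
    At 14: go right to 37.
      At 37: no left child.
      At 37: go right to 34.
        34 is a leaf — visit 34.
      Visit 37.
    Visit 14.
  Visit 22.
Visit 3.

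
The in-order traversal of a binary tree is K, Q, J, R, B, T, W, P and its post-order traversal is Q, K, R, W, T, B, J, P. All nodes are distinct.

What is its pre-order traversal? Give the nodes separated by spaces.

P J K Q B R T W

The last element of post-order is the root; it splits in-order into left and right subtrees.
Root P: left subtree has 7 nodes {K, Q, J, R, B, T, W}, right has 0 { }.
  Root J: left subtree has 2 nodes {K, Q}, right has 4 {R, B, T, W}.
    Root K: left subtree has 0 nodes { }, right has 1 {Q}.
    Root B: left subtree has 1 node {R}, right has 2 {T, W}.
      Root T: left subtree has 0 nodes { }, right has 1 {W}.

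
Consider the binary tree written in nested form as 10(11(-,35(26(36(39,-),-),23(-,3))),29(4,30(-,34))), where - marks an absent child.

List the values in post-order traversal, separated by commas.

39, 36, 26, 3, 23, 35, 11, 4, 34, 30, 29, 10

Post-order visits the left subtree, then the right subtree, then the node.
At 10: go left to 11.
  At 11: no left child.
  At 11: go right to 35.
    At 35: go left to 26.
      At 26: go left to 36.
        At 36: go left to 39.
          39 is a leaf — visit 39.
        At 36: no right child.
        Visit 36.
      At 26: no right child.
      Visit 26.
    At 35: go right to 23.
      At 23: no left child.
      At 23: go right to 3.
        3 is a leaf — visit 3.
      Visit 23.
    Visit 35.
  Visit 11.
At 10: go right to 29.
  At 29: go left to 4.
    4 is a leaf — visit 4.
  At 29: go right to 30.
    At 30: no left child.
    At 30: go right to 34.
      34 is a leaf — visit 34.
    Visit 30.
  Visit 29.
Visit 10.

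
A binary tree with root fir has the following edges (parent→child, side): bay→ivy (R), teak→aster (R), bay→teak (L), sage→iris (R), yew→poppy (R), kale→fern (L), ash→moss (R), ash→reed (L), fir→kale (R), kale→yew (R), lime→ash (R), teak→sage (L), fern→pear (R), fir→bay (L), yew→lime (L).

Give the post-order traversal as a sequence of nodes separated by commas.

Post-order visits the left subtree, then the right subtree, then the node.
At fir: go left to bay.
  At bay: go left to teak.
    At teak: go left to sage.
      At sage: no left child.
      At sage: go right to iris.
        iris is a leaf — visit iris.
      Visit sage.
    At teak: go right to aster.
      aster is a leaf — visit aster.
    Visit teak.
  At bay: go right to ivy.
    ivy is a leaf — visit ivy.
  Visit bay.
At fir: go right to kale.
  At kale: go left to fern.
    At fern: no left child.
    At fern: go right to pear.
      pear is a leaf — visit pear.
    Visit fern.
  At kale: go right to yew.
    At yew: go left to lime.
      At lime: no left child.
      At lime: go right to ash.
        At ash: go left to reed.
          reed is a leaf — visit reed.
        At ash: go right to moss.
          moss is a leaf — visit moss.
        Visit ash.
      Visit lime.
    At yew: go right to poppy.
      poppy is a leaf — visit poppy.
    Visit yew.
  Visit kale.
Visit fir.

iris, sage, aster, teak, ivy, bay, pear, fern, reed, moss, ash, lime, poppy, yew, kale, fir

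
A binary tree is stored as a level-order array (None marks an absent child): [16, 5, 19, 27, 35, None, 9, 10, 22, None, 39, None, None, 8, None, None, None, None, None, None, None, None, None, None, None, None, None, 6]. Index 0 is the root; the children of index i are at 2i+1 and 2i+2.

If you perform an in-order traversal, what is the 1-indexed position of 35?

In-order visits the left subtree, then the node, then the right subtree.
At 16: go left to 5.
  At 5: go left to 27.
    At 27: go left to 10.
      10 is a leaf — visit 10.
    Visit 27.
    At 27: go right to 22.
      22 is a leaf — visit 22.
  Visit 5.
  At 5: go right to 35.
    At 35: no left child.
    Visit 35.
    At 35: go right to 39.
      39 is a leaf — visit 39.
Visit 16.
At 16: go right to 19.
  At 19: no left child.
  Visit 19.
  At 19: go right to 9.
    At 9: go left to 8.
      At 8: go left to 6.
        6 is a leaf — visit 6.
      Visit 8.
      At 8: no right child.
    Visit 9.
    At 9: no right child.
Full in-order sequence: 10, 27, 22, 5, 35, 39, 16, 19, 6, 8, 9.

5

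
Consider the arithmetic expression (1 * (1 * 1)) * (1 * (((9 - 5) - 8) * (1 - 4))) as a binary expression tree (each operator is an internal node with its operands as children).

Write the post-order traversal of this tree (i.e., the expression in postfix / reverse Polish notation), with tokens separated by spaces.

1 1 1 * * 1 9 5 - 8 - 1 4 - * * *

Post-order on an expression tree gives postfix notation: for each operator, emit left operand, right operand, then the operator.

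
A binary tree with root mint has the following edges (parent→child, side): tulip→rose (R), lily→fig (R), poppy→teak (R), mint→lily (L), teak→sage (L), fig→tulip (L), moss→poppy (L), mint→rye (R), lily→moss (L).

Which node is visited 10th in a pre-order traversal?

rye

Pre-order visits the node, then its left subtree, then its right subtree.
Visit mint.
At mint: go left to lily.
  Visit lily.
  At lily: go left to moss.
    Visit moss.
    At moss: go left to poppy.
      Visit poppy.
      At poppy: no left child.
      At poppy: go right to teak.
        Visit teak.
        At teak: go left to sage.
          sage is a leaf — visit sage.
        At teak: no right child.
    At moss: no right child.
  At lily: go right to fig.
    Visit fig.
    At fig: go left to tulip.
      Visit tulip.
      At tulip: no left child.
      At tulip: go right to rose.
        rose is a leaf — visit rose.
    At fig: no right child.
At mint: go right to rye.
  rye is a leaf — visit rye.
Full pre-order sequence: mint, lily, moss, poppy, teak, sage, fig, tulip, rose, rye.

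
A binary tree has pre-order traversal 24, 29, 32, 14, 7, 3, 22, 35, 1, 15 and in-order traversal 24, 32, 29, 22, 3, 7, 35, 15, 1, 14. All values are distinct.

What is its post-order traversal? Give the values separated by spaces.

32 22 3 15 1 35 7 14 29 24

The first element of pre-order is the root; it splits in-order into left and right subtrees.
Root 24: left subtree has 0 nodes { }, right has 9 {32, 29, 22, 3, 7, 35, 15, 1, 14}.
  Root 29: left subtree has 1 node {32}, right has 7 {22, 3, 7, 35, 15, 1, 14}.
    Root 14: left subtree has 6 nodes {22, 3, 7, 35, 15, 1}, right has 0 { }.
      Root 7: left subtree has 2 nodes {22, 3}, right has 3 {35, 15, 1}.
        Root 3: left subtree has 1 node {22}, right has 0 { }.
        Root 35: left subtree has 0 nodes { }, right has 2 {15, 1}.
          Root 1: left subtree has 1 node {15}, right has 0 { }.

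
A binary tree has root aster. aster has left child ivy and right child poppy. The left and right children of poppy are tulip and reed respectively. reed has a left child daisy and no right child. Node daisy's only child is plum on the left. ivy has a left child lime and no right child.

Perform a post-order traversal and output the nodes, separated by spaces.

lime ivy tulip plum daisy reed poppy aster

Post-order visits the left subtree, then the right subtree, then the node.
At aster: go left to ivy.
  At ivy: go left to lime.
    lime is a leaf — visit lime.
  At ivy: no right child.
  Visit ivy.
At aster: go right to poppy.
  At poppy: go left to tulip.
    tulip is a leaf — visit tulip.
  At poppy: go right to reed.
    At reed: go left to daisy.
      At daisy: go left to plum.
        plum is a leaf — visit plum.
      At daisy: no right child.
      Visit daisy.
    At reed: no right child.
    Visit reed.
  Visit poppy.
Visit aster.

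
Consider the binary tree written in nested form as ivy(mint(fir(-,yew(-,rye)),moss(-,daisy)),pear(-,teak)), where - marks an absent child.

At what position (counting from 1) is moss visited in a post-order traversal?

Post-order visits the left subtree, then the right subtree, then the node.
At ivy: go left to mint.
  At mint: go left to fir.
    At fir: no left child.
    At fir: go right to yew.
      At yew: no left child.
      At yew: go right to rye.
        rye is a leaf — visit rye.
      Visit yew.
    Visit fir.
  At mint: go right to moss.
    At moss: no left child.
    At moss: go right to daisy.
      daisy is a leaf — visit daisy.
    Visit moss.
  Visit mint.
At ivy: go right to pear.
  At pear: no left child.
  At pear: go right to teak.
    teak is a leaf — visit teak.
  Visit pear.
Visit ivy.
Full post-order sequence: rye, yew, fir, daisy, moss, mint, teak, pear, ivy.

5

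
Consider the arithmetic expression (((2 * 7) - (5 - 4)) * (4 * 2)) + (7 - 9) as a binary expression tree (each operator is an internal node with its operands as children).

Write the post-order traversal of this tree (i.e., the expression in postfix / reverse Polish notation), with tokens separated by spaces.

2 7 * 5 4 - - 4 2 * * 7 9 - +

Post-order on an expression tree gives postfix notation: for each operator, emit left operand, right operand, then the operator.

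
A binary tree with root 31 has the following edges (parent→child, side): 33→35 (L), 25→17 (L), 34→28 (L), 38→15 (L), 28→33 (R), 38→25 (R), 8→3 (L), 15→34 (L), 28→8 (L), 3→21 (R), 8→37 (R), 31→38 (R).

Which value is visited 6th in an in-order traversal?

28

In-order visits the left subtree, then the node, then the right subtree.
At 31: no left child.
Visit 31.
At 31: go right to 38.
  At 38: go left to 15.
    At 15: go left to 34.
      At 34: go left to 28.
        At 28: go left to 8.
          At 8: go left to 3.
            At 3: no left child.
            Visit 3.
            At 3: go right to 21.
              21 is a leaf — visit 21.
          Visit 8.
          At 8: go right to 37.
            37 is a leaf — visit 37.
        Visit 28.
        At 28: go right to 33.
          At 33: go left to 35.
            35 is a leaf — visit 35.
          Visit 33.
          At 33: no right child.
      Visit 34.
      At 34: no right child.
    Visit 15.
    At 15: no right child.
  Visit 38.
  At 38: go right to 25.
    At 25: go left to 17.
      17 is a leaf — visit 17.
    Visit 25.
    At 25: no right child.
Full in-order sequence: 31, 3, 21, 8, 37, 28, 35, 33, 34, 15, 38, 17, 25.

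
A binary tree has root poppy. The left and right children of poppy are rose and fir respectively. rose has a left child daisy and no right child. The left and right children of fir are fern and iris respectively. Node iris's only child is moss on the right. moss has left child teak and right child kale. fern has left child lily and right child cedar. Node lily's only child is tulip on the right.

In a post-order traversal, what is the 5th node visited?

cedar

Post-order visits the left subtree, then the right subtree, then the node.
At poppy: go left to rose.
  At rose: go left to daisy.
    daisy is a leaf — visit daisy.
  At rose: no right child.
  Visit rose.
At poppy: go right to fir.
  At fir: go left to fern.
    At fern: go left to lily.
      At lily: no left child.
      At lily: go right to tulip.
        tulip is a leaf — visit tulip.
      Visit lily.
    At fern: go right to cedar.
      cedar is a leaf — visit cedar.
    Visit fern.
  At fir: go right to iris.
    At iris: no left child.
    At iris: go right to moss.
      At moss: go left to teak.
        teak is a leaf — visit teak.
      At moss: go right to kale.
        kale is a leaf — visit kale.
      Visit moss.
    Visit iris.
  Visit fir.
Visit poppy.
Full post-order sequence: daisy, rose, tulip, lily, cedar, fern, teak, kale, moss, iris, fir, poppy.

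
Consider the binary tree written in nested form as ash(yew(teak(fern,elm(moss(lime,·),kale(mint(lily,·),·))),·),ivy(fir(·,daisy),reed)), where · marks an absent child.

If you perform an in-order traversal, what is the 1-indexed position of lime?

In-order visits the left subtree, then the node, then the right subtree.
At ash: go left to yew.
  At yew: go left to teak.
    At teak: go left to fern.
      fern is a leaf — visit fern.
    Visit teak.
    At teak: go right to elm.
      At elm: go left to moss.
        At moss: go left to lime.
          lime is a leaf — visit lime.
        Visit moss.
        At moss: no right child.
      Visit elm.
      At elm: go right to kale.
        At kale: go left to mint.
          At mint: go left to lily.
            lily is a leaf — visit lily.
          Visit mint.
          At mint: no right child.
        Visit kale.
        At kale: no right child.
  Visit yew.
  At yew: no right child.
Visit ash.
At ash: go right to ivy.
  At ivy: go left to fir.
    At fir: no left child.
    Visit fir.
    At fir: go right to daisy.
      daisy is a leaf — visit daisy.
  Visit ivy.
  At ivy: go right to reed.
    reed is a leaf — visit reed.
Full in-order sequence: fern, teak, lime, moss, elm, lily, mint, kale, yew, ash, fir, daisy, ivy, reed.

3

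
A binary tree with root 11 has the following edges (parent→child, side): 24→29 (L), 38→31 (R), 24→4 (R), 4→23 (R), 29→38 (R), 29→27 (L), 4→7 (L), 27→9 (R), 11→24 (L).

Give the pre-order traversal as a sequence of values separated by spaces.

11 24 29 27 9 38 31 4 7 23

Pre-order visits the node, then its left subtree, then its right subtree.
Visit 11.
At 11: go left to 24.
  Visit 24.
  At 24: go left to 29.
    Visit 29.
    At 29: go left to 27.
      Visit 27.
      At 27: no left child.
      At 27: go right to 9.
        9 is a leaf — visit 9.
    At 29: go right to 38.
      Visit 38.
      At 38: no left child.
      At 38: go right to 31.
        31 is a leaf — visit 31.
  At 24: go right to 4.
    Visit 4.
    At 4: go left to 7.
      7 is a leaf — visit 7.
    At 4: go right to 23.
      23 is a leaf — visit 23.
At 11: no right child.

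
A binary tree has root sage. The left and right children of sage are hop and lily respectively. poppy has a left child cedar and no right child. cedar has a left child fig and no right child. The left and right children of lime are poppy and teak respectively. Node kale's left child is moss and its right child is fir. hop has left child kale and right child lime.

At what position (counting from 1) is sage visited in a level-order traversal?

Level-order visits nodes level by level from the root, left to right within each level.
Level 0: sage
Level 1: hop, lily
Level 2: kale, lime
Level 3: moss, fir, poppy, teak
Level 4: cedar
Level 5: fig
Full level-order sequence: sage, hop, lily, kale, lime, moss, fir, poppy, teak, cedar, fig.

1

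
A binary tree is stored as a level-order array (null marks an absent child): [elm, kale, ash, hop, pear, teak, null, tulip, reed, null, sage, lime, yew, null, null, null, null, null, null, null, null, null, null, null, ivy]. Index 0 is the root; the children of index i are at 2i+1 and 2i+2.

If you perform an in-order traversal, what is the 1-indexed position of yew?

In-order visits the left subtree, then the node, then the right subtree.
At elm: go left to kale.
  At kale: go left to hop.
    At hop: go left to tulip.
      tulip is a leaf — visit tulip.
    Visit hop.
    At hop: go right to reed.
      reed is a leaf — visit reed.
  Visit kale.
  At kale: go right to pear.
    At pear: no left child.
    Visit pear.
    At pear: go right to sage.
      sage is a leaf — visit sage.
Visit elm.
At elm: go right to ash.
  At ash: go left to teak.
    At teak: go left to lime.
      At lime: no left child.
      Visit lime.
      At lime: go right to ivy.
        ivy is a leaf — visit ivy.
    Visit teak.
    At teak: go right to yew.
      yew is a leaf — visit yew.
  Visit ash.
  At ash: no right child.
Full in-order sequence: tulip, hop, reed, kale, pear, sage, elm, lime, ivy, teak, yew, ash.

11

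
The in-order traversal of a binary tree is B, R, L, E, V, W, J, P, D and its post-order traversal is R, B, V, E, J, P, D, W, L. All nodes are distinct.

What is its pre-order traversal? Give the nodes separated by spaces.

The last element of post-order is the root; it splits in-order into left and right subtrees.
Root L: left subtree has 2 nodes {B, R}, right has 6 {E, V, W, J, P, D}.
  Root B: left subtree has 0 nodes { }, right has 1 {R}.
  Root W: left subtree has 2 nodes {E, V}, right has 3 {J, P, D}.
    Root E: left subtree has 0 nodes { }, right has 1 {V}.
    Root D: left subtree has 2 nodes {J, P}, right has 0 { }.
      Root P: left subtree has 1 node {J}, right has 0 { }.

L B R W E V D P J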